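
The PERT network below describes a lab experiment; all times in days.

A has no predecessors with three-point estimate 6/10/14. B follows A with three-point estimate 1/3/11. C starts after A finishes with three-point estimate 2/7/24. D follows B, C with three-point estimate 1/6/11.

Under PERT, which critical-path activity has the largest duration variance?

C

te_A = (6 + 4·10 + 14)/6 = 60/6 = 10; σ²_A = ((14−6)/6)² = 1.778
te_B = (1 + 4·3 + 11)/6 = 24/6 = 4; σ²_B = ((11−1)/6)² = 2.778
te_C = (2 + 4·7 + 24)/6 = 54/6 = 9; σ²_C = ((24−2)/6)² = 13.444
te_D = (1 + 4·6 + 11)/6 = 36/6 = 6; σ²_D = ((11−1)/6)² = 2.778

Forward pass:
ES_A = 0; EF_A = 10
ES_B = 10; EF_B = 10+4 = 14
ES_C = 10; EF_C = 10+9 = 19
ES_D = max(EF_B=14, EF_C=19) = 19; EF_D = 19+6 = 25
Expected project duration μ = 25 days. Critical path: A → C → D.

Variances on critical path: σ²_A=1.778, σ²_C=13.444, σ²_D=2.778.
Largest is σ²_C = 13.444.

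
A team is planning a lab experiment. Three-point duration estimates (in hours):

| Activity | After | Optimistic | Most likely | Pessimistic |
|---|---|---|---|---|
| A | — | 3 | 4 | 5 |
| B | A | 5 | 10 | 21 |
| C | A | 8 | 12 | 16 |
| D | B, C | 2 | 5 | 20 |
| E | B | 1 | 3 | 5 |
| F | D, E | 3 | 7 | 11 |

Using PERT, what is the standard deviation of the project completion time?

te_A = (3 + 4·4 + 5)/6 = 24/6 = 4; σ²_A = ((5−3)/6)² = 0.111
te_B = (5 + 4·10 + 21)/6 = 66/6 = 11; σ²_B = ((21−5)/6)² = 7.111
te_C = (8 + 4·12 + 16)/6 = 72/6 = 12; σ²_C = ((16−8)/6)² = 1.778
te_D = (2 + 4·5 + 20)/6 = 42/6 = 7; σ²_D = ((20−2)/6)² = 9.000
te_E = (1 + 4·3 + 5)/6 = 18/6 = 3; σ²_E = ((5−1)/6)² = 0.444
te_F = (3 + 4·7 + 11)/6 = 42/6 = 7; σ²_F = ((11−3)/6)² = 1.778

Forward pass:
ES_A = 0; EF_A = 4
ES_B = 4; EF_B = 4+11 = 15
ES_C = 4; EF_C = 4+12 = 16
ES_D = max(EF_B=15, EF_C=16) = 16; EF_D = 16+7 = 23
ES_E = 15; EF_E = 15+3 = 18
ES_F = max(EF_D=23, EF_E=18) = 23; EF_F = 23+7 = 30
Expected project duration μ = 30 hours. Critical path: A → C → D → F.

Variance along critical path = 0.111 + 1.778 + 9.000 + 1.778 = 12.667
σ = √12.667 = 3.559 hours

3.56 hours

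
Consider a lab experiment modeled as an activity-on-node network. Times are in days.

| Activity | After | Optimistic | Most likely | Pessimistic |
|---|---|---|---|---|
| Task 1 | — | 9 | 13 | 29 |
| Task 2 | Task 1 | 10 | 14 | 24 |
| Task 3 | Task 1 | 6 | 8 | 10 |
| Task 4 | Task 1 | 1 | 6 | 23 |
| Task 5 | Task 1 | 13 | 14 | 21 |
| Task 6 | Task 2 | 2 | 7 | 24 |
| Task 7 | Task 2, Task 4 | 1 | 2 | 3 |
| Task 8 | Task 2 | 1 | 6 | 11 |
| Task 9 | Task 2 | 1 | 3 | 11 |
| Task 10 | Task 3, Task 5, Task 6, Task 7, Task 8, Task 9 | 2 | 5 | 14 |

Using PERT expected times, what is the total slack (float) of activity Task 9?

5 days

te_Task 1 = (9 + 4·13 + 29)/6 = 90/6 = 15
te_Task 2 = (10 + 4·14 + 24)/6 = 90/6 = 15
te_Task 3 = (6 + 4·8 + 10)/6 = 48/6 = 8
te_Task 4 = (1 + 4·6 + 23)/6 = 48/6 = 8
te_Task 5 = (13 + 4·14 + 21)/6 = 90/6 = 15
te_Task 6 = (2 + 4·7 + 24)/6 = 54/6 = 9
te_Task 7 = (1 + 4·2 + 3)/6 = 12/6 = 2
te_Task 8 = (1 + 4·6 + 11)/6 = 36/6 = 6
te_Task 9 = (1 + 4·3 + 11)/6 = 24/6 = 4
te_Task 10 = (2 + 4·5 + 14)/6 = 36/6 = 6

Forward pass:
ES_Task 1 = 0; EF_Task 1 = 15
ES_Task 2 = 15; EF_Task 2 = 15+15 = 30
ES_Task 3 = 15; EF_Task 3 = 15+8 = 23
ES_Task 4 = 15; EF_Task 4 = 15+8 = 23
ES_Task 5 = 15; EF_Task 5 = 15+15 = 30
ES_Task 6 = 30; EF_Task 6 = 30+9 = 39
ES_Task 7 = max(EF_Task 2=30, EF_Task 4=23) = 30; EF_Task 7 = 30+2 = 32
ES_Task 8 = 30; EF_Task 8 = 30+6 = 36
ES_Task 9 = 30; EF_Task 9 = 30+4 = 34
ES_Task 10 = max(EF_Task 3=23, EF_Task 5=30, EF_Task 6=39, EF_Task 7=32, EF_Task 8=36, EF_Task 9=34) = 39; EF_Task 10 = 39+6 = 45
Expected project duration μ = 45 days. Critical path: Task 1 → Task 2 → Task 6 → Task 10.

Backward pass:
LF_Task 10 = 45; LS_Task 10 = 45−6 = 39
LF_Task 9 = LS_Task 10 = 39; LS_Task 9 = 39−4 = 35
LF_Task 8 = LS_Task 10 = 39; LS_Task 8 = 39−6 = 33
LF_Task 7 = LS_Task 10 = 39; LS_Task 7 = 39−2 = 37
LF_Task 6 = LS_Task 10 = 39; LS_Task 6 = 39−9 = 30
LF_Task 5 = LS_Task 10 = 39; LS_Task 5 = 39−15 = 24
LF_Task 4 = LS_Task 7 = 37; LS_Task 4 = 37−8 = 29
LF_Task 3 = LS_Task 10 = 39; LS_Task 3 = 39−8 = 31
LF_Task 2 = min(LS_Task 6=30, LS_Task 7=37, LS_Task 8=33, LS_Task 9=35) = 30; LS_Task 2 = 30−15 = 15
LF_Task 1 = min(LS_Task 2=15, LS_Task 3=31, LS_Task 4=29, LS_Task 5=24) = 15; LS_Task 1 = 15−15 = 0
Slack_Task 9 = LS_Task 9 − ES_Task 9 = 35 − 30 = 5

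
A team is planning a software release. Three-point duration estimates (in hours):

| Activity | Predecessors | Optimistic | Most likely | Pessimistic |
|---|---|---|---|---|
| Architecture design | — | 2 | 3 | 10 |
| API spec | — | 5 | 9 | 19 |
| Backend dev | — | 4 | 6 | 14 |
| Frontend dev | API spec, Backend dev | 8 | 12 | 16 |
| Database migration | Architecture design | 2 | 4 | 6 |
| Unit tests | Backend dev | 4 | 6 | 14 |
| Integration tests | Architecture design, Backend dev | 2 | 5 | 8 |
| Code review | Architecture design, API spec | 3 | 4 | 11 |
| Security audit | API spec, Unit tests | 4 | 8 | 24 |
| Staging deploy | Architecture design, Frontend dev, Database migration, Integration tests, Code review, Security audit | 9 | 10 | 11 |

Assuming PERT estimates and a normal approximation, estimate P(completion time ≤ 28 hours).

te_Architecture design = (2 + 4·3 + 10)/6 = 24/6 = 4; σ²_Architecture design = ((10−2)/6)² = 1.778
te_API spec = (5 + 4·9 + 19)/6 = 60/6 = 10; σ²_API spec = ((19−5)/6)² = 5.444
te_Backend dev = (4 + 4·6 + 14)/6 = 42/6 = 7; σ²_Backend dev = ((14−4)/6)² = 2.778
te_Frontend dev = (8 + 4·12 + 16)/6 = 72/6 = 12; σ²_Frontend dev = ((16−8)/6)² = 1.778
te_Database migration = (2 + 4·4 + 6)/6 = 24/6 = 4; σ²_Database migration = ((6−2)/6)² = 0.444
te_Unit tests = (4 + 4·6 + 14)/6 = 42/6 = 7; σ²_Unit tests = ((14−4)/6)² = 2.778
te_Integration tests = (2 + 4·5 + 8)/6 = 30/6 = 5; σ²_Integration tests = ((8−2)/6)² = 1.000
te_Code review = (3 + 4·4 + 11)/6 = 30/6 = 5; σ²_Code review = ((11−3)/6)² = 1.778
te_Security audit = (4 + 4·8 + 24)/6 = 60/6 = 10; σ²_Security audit = ((24−4)/6)² = 11.111
te_Staging deploy = (9 + 4·10 + 11)/6 = 60/6 = 10; σ²_Staging deploy = ((11−9)/6)² = 0.111

Forward pass:
ES_Architecture design = 0; EF_Architecture design = 4
ES_API spec = 0; EF_API spec = 10
ES_Backend dev = 0; EF_Backend dev = 7
ES_Frontend dev = max(EF_API spec=10, EF_Backend dev=7) = 10; EF_Frontend dev = 10+12 = 22
ES_Database migration = 4; EF_Database migration = 4+4 = 8
ES_Unit tests = 7; EF_Unit tests = 7+7 = 14
ES_Integration tests = max(EF_Architecture design=4, EF_Backend dev=7) = 7; EF_Integration tests = 7+5 = 12
ES_Code review = max(EF_Architecture design=4, EF_API spec=10) = 10; EF_Code review = 10+5 = 15
ES_Security audit = max(EF_API spec=10, EF_Unit tests=14) = 14; EF_Security audit = 14+10 = 24
ES_Staging deploy = max(EF_Architecture design=4, EF_Frontend dev=22, EF_Database migration=8, EF_Integration tests=12, EF_Code review=15, EF_Security audit=24) = 24; EF_Staging deploy = 24+10 = 34
Expected project duration μ = 34 hours. Critical path: Backend dev → Unit tests → Security audit → Staging deploy.

Variance along critical path = 2.778 + 2.778 + 11.111 + 0.111 = 16.778; σ = √16.778 = 4.096 hours.
Z = (28 − 34) / 4.096 = -1.465
P(T ≤ 28) = Φ(-1.465) ≈ 0.071

0.071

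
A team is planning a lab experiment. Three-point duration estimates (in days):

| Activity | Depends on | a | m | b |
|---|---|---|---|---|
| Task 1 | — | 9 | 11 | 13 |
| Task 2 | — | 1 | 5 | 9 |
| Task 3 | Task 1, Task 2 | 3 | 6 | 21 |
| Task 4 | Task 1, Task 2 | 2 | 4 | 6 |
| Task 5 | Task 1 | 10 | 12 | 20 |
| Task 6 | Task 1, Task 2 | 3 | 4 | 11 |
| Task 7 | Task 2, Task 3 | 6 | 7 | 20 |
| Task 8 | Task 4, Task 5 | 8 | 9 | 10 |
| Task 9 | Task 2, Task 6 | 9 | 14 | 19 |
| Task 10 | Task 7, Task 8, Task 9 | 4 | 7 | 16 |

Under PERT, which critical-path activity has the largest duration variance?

Task 10

te_Task 1 = (9 + 4·11 + 13)/6 = 66/6 = 11; σ²_Task 1 = ((13−9)/6)² = 0.444
te_Task 2 = (1 + 4·5 + 9)/6 = 30/6 = 5; σ²_Task 2 = ((9−1)/6)² = 1.778
te_Task 3 = (3 + 4·6 + 21)/6 = 48/6 = 8; σ²_Task 3 = ((21−3)/6)² = 9.000
te_Task 4 = (2 + 4·4 + 6)/6 = 24/6 = 4; σ²_Task 4 = ((6−2)/6)² = 0.444
te_Task 5 = (10 + 4·12 + 20)/6 = 78/6 = 13; σ²_Task 5 = ((20−10)/6)² = 2.778
te_Task 6 = (3 + 4·4 + 11)/6 = 30/6 = 5; σ²_Task 6 = ((11−3)/6)² = 1.778
te_Task 7 = (6 + 4·7 + 20)/6 = 54/6 = 9; σ²_Task 7 = ((20−6)/6)² = 5.444
te_Task 8 = (8 + 4·9 + 10)/6 = 54/6 = 9; σ²_Task 8 = ((10−8)/6)² = 0.111
te_Task 9 = (9 + 4·14 + 19)/6 = 84/6 = 14; σ²_Task 9 = ((19−9)/6)² = 2.778
te_Task 10 = (4 + 4·7 + 16)/6 = 48/6 = 8; σ²_Task 10 = ((16−4)/6)² = 4.000

Forward pass:
ES_Task 1 = 0; EF_Task 1 = 11
ES_Task 2 = 0; EF_Task 2 = 5
ES_Task 3 = max(EF_Task 1=11, EF_Task 2=5) = 11; EF_Task 3 = 11+8 = 19
ES_Task 4 = max(EF_Task 1=11, EF_Task 2=5) = 11; EF_Task 4 = 11+4 = 15
ES_Task 5 = 11; EF_Task 5 = 11+13 = 24
ES_Task 6 = max(EF_Task 1=11, EF_Task 2=5) = 11; EF_Task 6 = 11+5 = 16
ES_Task 7 = max(EF_Task 2=5, EF_Task 3=19) = 19; EF_Task 7 = 19+9 = 28
ES_Task 8 = max(EF_Task 4=15, EF_Task 5=24) = 24; EF_Task 8 = 24+9 = 33
ES_Task 9 = max(EF_Task 2=5, EF_Task 6=16) = 16; EF_Task 9 = 16+14 = 30
ES_Task 10 = max(EF_Task 7=28, EF_Task 8=33, EF_Task 9=30) = 33; EF_Task 10 = 33+8 = 41
Expected project duration μ = 41 days. Critical path: Task 1 → Task 5 → Task 8 → Task 10.

Variances on critical path: σ²_Task 1=0.444, σ²_Task 5=2.778, σ²_Task 8=0.111, σ²_Task 10=4.000.
Largest is σ²_Task 10 = 4.000.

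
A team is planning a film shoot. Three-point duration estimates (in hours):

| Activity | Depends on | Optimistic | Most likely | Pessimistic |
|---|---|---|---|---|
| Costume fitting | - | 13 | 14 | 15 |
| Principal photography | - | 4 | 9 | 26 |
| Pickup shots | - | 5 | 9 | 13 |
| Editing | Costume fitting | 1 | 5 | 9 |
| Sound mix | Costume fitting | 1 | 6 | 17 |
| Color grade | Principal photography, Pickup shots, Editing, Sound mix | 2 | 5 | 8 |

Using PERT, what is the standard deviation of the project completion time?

te_Costume fitting = (13 + 4·14 + 15)/6 = 84/6 = 14; σ²_Costume fitting = ((15−13)/6)² = 0.111
te_Principal photography = (4 + 4·9 + 26)/6 = 66/6 = 11; σ²_Principal photography = ((26−4)/6)² = 13.444
te_Pickup shots = (5 + 4·9 + 13)/6 = 54/6 = 9; σ²_Pickup shots = ((13−5)/6)² = 1.778
te_Editing = (1 + 4·5 + 9)/6 = 30/6 = 5; σ²_Editing = ((9−1)/6)² = 1.778
te_Sound mix = (1 + 4·6 + 17)/6 = 42/6 = 7; σ²_Sound mix = ((17−1)/6)² = 7.111
te_Color grade = (2 + 4·5 + 8)/6 = 30/6 = 5; σ²_Color grade = ((8−2)/6)² = 1.000

Forward pass:
ES_Costume fitting = 0; EF_Costume fitting = 14
ES_Principal photography = 0; EF_Principal photography = 11
ES_Pickup shots = 0; EF_Pickup shots = 9
ES_Editing = 14; EF_Editing = 14+5 = 19
ES_Sound mix = 14; EF_Sound mix = 14+7 = 21
ES_Color grade = max(EF_Principal photography=11, EF_Pickup shots=9, EF_Editing=19, EF_Sound mix=21) = 21; EF_Color grade = 21+5 = 26
Expected project duration μ = 26 hours. Critical path: Costume fitting → Sound mix → Color grade.

Variance along critical path = 0.111 + 7.111 + 1.000 = 8.222
σ = √8.222 = 2.867 hours

2.87 hours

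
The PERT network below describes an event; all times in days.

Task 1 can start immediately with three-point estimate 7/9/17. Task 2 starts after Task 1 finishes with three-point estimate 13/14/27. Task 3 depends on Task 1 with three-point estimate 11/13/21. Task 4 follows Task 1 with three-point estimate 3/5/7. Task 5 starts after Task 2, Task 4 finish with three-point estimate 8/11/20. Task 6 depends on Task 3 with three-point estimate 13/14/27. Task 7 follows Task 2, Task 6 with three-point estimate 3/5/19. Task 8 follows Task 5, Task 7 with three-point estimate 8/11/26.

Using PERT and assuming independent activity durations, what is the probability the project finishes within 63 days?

te_Task 1 = (7 + 4·9 + 17)/6 = 60/6 = 10; σ²_Task 1 = ((17−7)/6)² = 2.778
te_Task 2 = (13 + 4·14 + 27)/6 = 96/6 = 16; σ²_Task 2 = ((27−13)/6)² = 5.444
te_Task 3 = (11 + 4·13 + 21)/6 = 84/6 = 14; σ²_Task 3 = ((21−11)/6)² = 2.778
te_Task 4 = (3 + 4·5 + 7)/6 = 30/6 = 5; σ²_Task 4 = ((7−3)/6)² = 0.444
te_Task 5 = (8 + 4·11 + 20)/6 = 72/6 = 12; σ²_Task 5 = ((20−8)/6)² = 4.000
te_Task 6 = (13 + 4·14 + 27)/6 = 96/6 = 16; σ²_Task 6 = ((27−13)/6)² = 5.444
te_Task 7 = (3 + 4·5 + 19)/6 = 42/6 = 7; σ²_Task 7 = ((19−3)/6)² = 7.111
te_Task 8 = (8 + 4·11 + 26)/6 = 78/6 = 13; σ²_Task 8 = ((26−8)/6)² = 9.000

Forward pass:
ES_Task 1 = 0; EF_Task 1 = 10
ES_Task 2 = 10; EF_Task 2 = 10+16 = 26
ES_Task 3 = 10; EF_Task 3 = 10+14 = 24
ES_Task 4 = 10; EF_Task 4 = 10+5 = 15
ES_Task 5 = max(EF_Task 2=26, EF_Task 4=15) = 26; EF_Task 5 = 26+12 = 38
ES_Task 6 = 24; EF_Task 6 = 24+16 = 40
ES_Task 7 = max(EF_Task 2=26, EF_Task 6=40) = 40; EF_Task 7 = 40+7 = 47
ES_Task 8 = max(EF_Task 5=38, EF_Task 7=47) = 47; EF_Task 8 = 47+13 = 60
Expected project duration μ = 60 days. Critical path: Task 1 → Task 3 → Task 6 → Task 7 → Task 8.

Variance along critical path = 2.778 + 2.778 + 5.444 + 7.111 + 9.000 = 27.111; σ = √27.111 = 5.207 days.
Z = (63 − 60) / 5.207 = 0.576
P(T ≤ 63) = Φ(0.576) ≈ 0.718

0.718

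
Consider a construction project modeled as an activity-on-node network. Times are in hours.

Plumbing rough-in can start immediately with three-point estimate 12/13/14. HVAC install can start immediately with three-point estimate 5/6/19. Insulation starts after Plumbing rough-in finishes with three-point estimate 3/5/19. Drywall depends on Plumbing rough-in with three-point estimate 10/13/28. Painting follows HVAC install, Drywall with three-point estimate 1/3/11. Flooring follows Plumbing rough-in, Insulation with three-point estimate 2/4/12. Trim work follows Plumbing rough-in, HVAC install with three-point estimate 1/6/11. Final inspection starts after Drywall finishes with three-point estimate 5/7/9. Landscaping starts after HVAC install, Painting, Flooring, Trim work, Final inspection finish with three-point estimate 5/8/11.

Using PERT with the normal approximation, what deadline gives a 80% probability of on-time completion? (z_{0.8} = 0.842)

45.7 hours

te_Plumbing rough-in = (12 + 4·13 + 14)/6 = 78/6 = 13; σ²_Plumbing rough-in = ((14−12)/6)² = 0.111
te_HVAC install = (5 + 4·6 + 19)/6 = 48/6 = 8; σ²_HVAC install = ((19−5)/6)² = 5.444
te_Insulation = (3 + 4·5 + 19)/6 = 42/6 = 7; σ²_Insulation = ((19−3)/6)² = 7.111
te_Drywall = (10 + 4·13 + 28)/6 = 90/6 = 15; σ²_Drywall = ((28−10)/6)² = 9.000
te_Painting = (1 + 4·3 + 11)/6 = 24/6 = 4; σ²_Painting = ((11−1)/6)² = 2.778
te_Flooring = (2 + 4·4 + 12)/6 = 30/6 = 5; σ²_Flooring = ((12−2)/6)² = 2.778
te_Trim work = (1 + 4·6 + 11)/6 = 36/6 = 6; σ²_Trim work = ((11−1)/6)² = 2.778
te_Final inspection = (5 + 4·7 + 9)/6 = 42/6 = 7; σ²_Final inspection = ((9−5)/6)² = 0.444
te_Landscaping = (5 + 4·8 + 11)/6 = 48/6 = 8; σ²_Landscaping = ((11−5)/6)² = 1.000

Forward pass:
ES_Plumbing rough-in = 0; EF_Plumbing rough-in = 13
ES_HVAC install = 0; EF_HVAC install = 8
ES_Insulation = 13; EF_Insulation = 13+7 = 20
ES_Drywall = 13; EF_Drywall = 13+15 = 28
ES_Painting = max(EF_HVAC install=8, EF_Drywall=28) = 28; EF_Painting = 28+4 = 32
ES_Flooring = max(EF_Plumbing rough-in=13, EF_Insulation=20) = 20; EF_Flooring = 20+5 = 25
ES_Trim work = max(EF_Plumbing rough-in=13, EF_HVAC install=8) = 13; EF_Trim work = 13+6 = 19
ES_Final inspection = 28; EF_Final inspection = 28+7 = 35
ES_Landscaping = max(EF_HVAC install=8, EF_Painting=32, EF_Flooring=25, EF_Trim work=19, EF_Final inspection=35) = 35; EF_Landscaping = 35+8 = 43
Expected project duration μ = 43 hours. Critical path: Plumbing rough-in → Drywall → Final inspection → Landscaping.

Variance along critical path = 0.111 + 9.000 + 0.444 + 1.000 = 10.556; σ = 3.249 hours.
D = μ + z·σ = 43 + 0.842·3.249 = 45.7 hours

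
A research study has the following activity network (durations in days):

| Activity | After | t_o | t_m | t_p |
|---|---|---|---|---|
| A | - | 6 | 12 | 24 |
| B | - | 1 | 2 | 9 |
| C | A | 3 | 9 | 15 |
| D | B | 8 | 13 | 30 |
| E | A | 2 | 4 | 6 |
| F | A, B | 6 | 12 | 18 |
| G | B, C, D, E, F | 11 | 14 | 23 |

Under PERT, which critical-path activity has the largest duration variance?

A

te_A = (6 + 4·12 + 24)/6 = 78/6 = 13; σ²_A = ((24−6)/6)² = 9.000
te_B = (1 + 4·2 + 9)/6 = 18/6 = 3; σ²_B = ((9−1)/6)² = 1.778
te_C = (3 + 4·9 + 15)/6 = 54/6 = 9; σ²_C = ((15−3)/6)² = 4.000
te_D = (8 + 4·13 + 30)/6 = 90/6 = 15; σ²_D = ((30−8)/6)² = 13.444
te_E = (2 + 4·4 + 6)/6 = 24/6 = 4; σ²_E = ((6−2)/6)² = 0.444
te_F = (6 + 4·12 + 18)/6 = 72/6 = 12; σ²_F = ((18−6)/6)² = 4.000
te_G = (11 + 4·14 + 23)/6 = 90/6 = 15; σ²_G = ((23−11)/6)² = 4.000

Forward pass:
ES_A = 0; EF_A = 13
ES_B = 0; EF_B = 3
ES_C = 13; EF_C = 13+9 = 22
ES_D = 3; EF_D = 3+15 = 18
ES_E = 13; EF_E = 13+4 = 17
ES_F = max(EF_A=13, EF_B=3) = 13; EF_F = 13+12 = 25
ES_G = max(EF_B=3, EF_C=22, EF_D=18, EF_E=17, EF_F=25) = 25; EF_G = 25+15 = 40
Expected project duration μ = 40 days. Critical path: A → F → G.

Variances on critical path: σ²_A=9.000, σ²_F=4.000, σ²_G=4.000.
Largest is σ²_A = 9.000.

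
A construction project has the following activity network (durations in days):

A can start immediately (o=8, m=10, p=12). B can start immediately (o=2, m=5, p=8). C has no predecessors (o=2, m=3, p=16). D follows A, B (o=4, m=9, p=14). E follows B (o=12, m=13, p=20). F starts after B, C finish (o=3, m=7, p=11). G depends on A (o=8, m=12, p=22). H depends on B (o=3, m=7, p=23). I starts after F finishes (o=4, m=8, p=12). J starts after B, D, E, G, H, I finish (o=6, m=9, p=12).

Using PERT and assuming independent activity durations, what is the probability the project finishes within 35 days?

te_A = (8 + 4·10 + 12)/6 = 60/6 = 10; σ²_A = ((12−8)/6)² = 0.444
te_B = (2 + 4·5 + 8)/6 = 30/6 = 5; σ²_B = ((8−2)/6)² = 1.000
te_C = (2 + 4·3 + 16)/6 = 30/6 = 5; σ²_C = ((16−2)/6)² = 5.444
te_D = (4 + 4·9 + 14)/6 = 54/6 = 9; σ²_D = ((14−4)/6)² = 2.778
te_E = (12 + 4·13 + 20)/6 = 84/6 = 14; σ²_E = ((20−12)/6)² = 1.778
te_F = (3 + 4·7 + 11)/6 = 42/6 = 7; σ²_F = ((11−3)/6)² = 1.778
te_G = (8 + 4·12 + 22)/6 = 78/6 = 13; σ²_G = ((22−8)/6)² = 5.444
te_H = (3 + 4·7 + 23)/6 = 54/6 = 9; σ²_H = ((23−3)/6)² = 11.111
te_I = (4 + 4·8 + 12)/6 = 48/6 = 8; σ²_I = ((12−4)/6)² = 1.778
te_J = (6 + 4·9 + 12)/6 = 54/6 = 9; σ²_J = ((12−6)/6)² = 1.000

Forward pass:
ES_A = 0; EF_A = 10
ES_B = 0; EF_B = 5
ES_C = 0; EF_C = 5
ES_D = max(EF_A=10, EF_B=5) = 10; EF_D = 10+9 = 19
ES_E = 5; EF_E = 5+14 = 19
ES_F = max(EF_B=5, EF_C=5) = 5; EF_F = 5+7 = 12
ES_G = 10; EF_G = 10+13 = 23
ES_H = 5; EF_H = 5+9 = 14
ES_I = 12; EF_I = 12+8 = 20
ES_J = max(EF_B=5, EF_D=19, EF_E=19, EF_G=23, EF_H=14, EF_I=20) = 23; EF_J = 23+9 = 32
Expected project duration μ = 32 days. Critical path: A → G → J.

Variance along critical path = 0.444 + 5.444 + 1.000 = 6.889; σ = √6.889 = 2.625 days.
Z = (35 − 32) / 2.625 = 1.143
P(T ≤ 35) = Φ(1.143) ≈ 0.873

0.873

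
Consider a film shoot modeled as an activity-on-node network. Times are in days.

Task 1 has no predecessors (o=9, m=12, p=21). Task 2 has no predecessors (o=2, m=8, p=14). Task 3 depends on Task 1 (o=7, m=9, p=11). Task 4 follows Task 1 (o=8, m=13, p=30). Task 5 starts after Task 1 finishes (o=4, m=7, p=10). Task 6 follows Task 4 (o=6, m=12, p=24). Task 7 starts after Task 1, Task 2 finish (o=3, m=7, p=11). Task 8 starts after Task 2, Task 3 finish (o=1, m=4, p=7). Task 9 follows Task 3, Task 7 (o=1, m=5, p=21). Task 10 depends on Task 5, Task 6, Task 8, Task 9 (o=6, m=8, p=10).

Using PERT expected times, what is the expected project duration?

49 days

te_Task 1 = (9 + 4·12 + 21)/6 = 78/6 = 13
te_Task 2 = (2 + 4·8 + 14)/6 = 48/6 = 8
te_Task 3 = (7 + 4·9 + 11)/6 = 54/6 = 9
te_Task 4 = (8 + 4·13 + 30)/6 = 90/6 = 15
te_Task 5 = (4 + 4·7 + 10)/6 = 42/6 = 7
te_Task 6 = (6 + 4·12 + 24)/6 = 78/6 = 13
te_Task 7 = (3 + 4·7 + 11)/6 = 42/6 = 7
te_Task 8 = (1 + 4·4 + 7)/6 = 24/6 = 4
te_Task 9 = (1 + 4·5 + 21)/6 = 42/6 = 7
te_Task 10 = (6 + 4·8 + 10)/6 = 48/6 = 8

Forward pass:
ES_Task 1 = 0; EF_Task 1 = 13
ES_Task 2 = 0; EF_Task 2 = 8
ES_Task 3 = 13; EF_Task 3 = 13+9 = 22
ES_Task 4 = 13; EF_Task 4 = 13+15 = 28
ES_Task 5 = 13; EF_Task 5 = 13+7 = 20
ES_Task 6 = 28; EF_Task 6 = 28+13 = 41
ES_Task 7 = max(EF_Task 1=13, EF_Task 2=8) = 13; EF_Task 7 = 13+7 = 20
ES_Task 8 = max(EF_Task 2=8, EF_Task 3=22) = 22; EF_Task 8 = 22+4 = 26
ES_Task 9 = max(EF_Task 3=22, EF_Task 7=20) = 22; EF_Task 9 = 22+7 = 29
ES_Task 10 = max(EF_Task 5=20, EF_Task 6=41, EF_Task 8=26, EF_Task 9=29) = 41; EF_Task 10 = 41+8 = 49
Expected project duration μ = 49 days. Critical path: Task 1 → Task 4 → Task 6 → Task 10.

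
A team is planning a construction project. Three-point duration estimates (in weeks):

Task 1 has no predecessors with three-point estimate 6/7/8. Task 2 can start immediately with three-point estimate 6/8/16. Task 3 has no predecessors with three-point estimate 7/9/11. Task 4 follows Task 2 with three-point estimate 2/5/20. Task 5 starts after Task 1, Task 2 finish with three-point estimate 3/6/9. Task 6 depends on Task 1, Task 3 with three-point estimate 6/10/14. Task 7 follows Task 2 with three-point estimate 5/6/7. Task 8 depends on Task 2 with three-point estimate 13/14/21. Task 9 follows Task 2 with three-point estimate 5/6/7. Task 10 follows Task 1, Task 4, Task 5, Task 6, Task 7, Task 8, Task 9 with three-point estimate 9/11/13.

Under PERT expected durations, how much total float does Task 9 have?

te_Task 1 = (6 + 4·7 + 8)/6 = 42/6 = 7
te_Task 2 = (6 + 4·8 + 16)/6 = 54/6 = 9
te_Task 3 = (7 + 4·9 + 11)/6 = 54/6 = 9
te_Task 4 = (2 + 4·5 + 20)/6 = 42/6 = 7
te_Task 5 = (3 + 4·6 + 9)/6 = 36/6 = 6
te_Task 6 = (6 + 4·10 + 14)/6 = 60/6 = 10
te_Task 7 = (5 + 4·6 + 7)/6 = 36/6 = 6
te_Task 8 = (13 + 4·14 + 21)/6 = 90/6 = 15
te_Task 9 = (5 + 4·6 + 7)/6 = 36/6 = 6
te_Task 10 = (9 + 4·11 + 13)/6 = 66/6 = 11

Forward pass:
ES_Task 1 = 0; EF_Task 1 = 7
ES_Task 2 = 0; EF_Task 2 = 9
ES_Task 3 = 0; EF_Task 3 = 9
ES_Task 4 = 9; EF_Task 4 = 9+7 = 16
ES_Task 5 = max(EF_Task 1=7, EF_Task 2=9) = 9; EF_Task 5 = 9+6 = 15
ES_Task 6 = max(EF_Task 1=7, EF_Task 3=9) = 9; EF_Task 6 = 9+10 = 19
ES_Task 7 = 9; EF_Task 7 = 9+6 = 15
ES_Task 8 = 9; EF_Task 8 = 9+15 = 24
ES_Task 9 = 9; EF_Task 9 = 9+6 = 15
ES_Task 10 = max(EF_Task 1=7, EF_Task 4=16, EF_Task 5=15, EF_Task 6=19, EF_Task 7=15, EF_Task 8=24, EF_Task 9=15) = 24; EF_Task 10 = 24+11 = 35
Expected project duration μ = 35 weeks. Critical path: Task 2 → Task 8 → Task 10.

Backward pass:
LF_Task 10 = 35; LS_Task 10 = 35−11 = 24
LF_Task 9 = LS_Task 10 = 24; LS_Task 9 = 24−6 = 18
LF_Task 8 = LS_Task 10 = 24; LS_Task 8 = 24−15 = 9
LF_Task 7 = LS_Task 10 = 24; LS_Task 7 = 24−6 = 18
LF_Task 6 = LS_Task 10 = 24; LS_Task 6 = 24−10 = 14
LF_Task 5 = LS_Task 10 = 24; LS_Task 5 = 24−6 = 18
LF_Task 4 = LS_Task 10 = 24; LS_Task 4 = 24−7 = 17
LF_Task 3 = LS_Task 6 = 14; LS_Task 3 = 14−9 = 5
LF_Task 2 = min(LS_Task 4=17, LS_Task 5=18, LS_Task 7=18, LS_Task 8=9, LS_Task 9=18) = 9; LS_Task 2 = 9−9 = 0
LF_Task 1 = min(LS_Task 5=18, LS_Task 6=14, LS_Task 10=24) = 14; LS_Task 1 = 14−7 = 7
Slack_Task 9 = LS_Task 9 − ES_Task 9 = 18 − 9 = 9

9 weeks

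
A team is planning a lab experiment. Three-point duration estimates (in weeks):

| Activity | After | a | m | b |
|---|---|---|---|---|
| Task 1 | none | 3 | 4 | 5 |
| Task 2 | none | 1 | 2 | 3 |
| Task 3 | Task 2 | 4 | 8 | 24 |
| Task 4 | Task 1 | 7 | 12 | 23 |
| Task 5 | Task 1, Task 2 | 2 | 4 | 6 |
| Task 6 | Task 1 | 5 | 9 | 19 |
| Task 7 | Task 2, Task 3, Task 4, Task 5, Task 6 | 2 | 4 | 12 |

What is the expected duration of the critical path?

te_Task 1 = (3 + 4·4 + 5)/6 = 24/6 = 4
te_Task 2 = (1 + 4·2 + 3)/6 = 12/6 = 2
te_Task 3 = (4 + 4·8 + 24)/6 = 60/6 = 10
te_Task 4 = (7 + 4·12 + 23)/6 = 78/6 = 13
te_Task 5 = (2 + 4·4 + 6)/6 = 24/6 = 4
te_Task 6 = (5 + 4·9 + 19)/6 = 60/6 = 10
te_Task 7 = (2 + 4·4 + 12)/6 = 30/6 = 5

Forward pass:
ES_Task 1 = 0; EF_Task 1 = 4
ES_Task 2 = 0; EF_Task 2 = 2
ES_Task 3 = 2; EF_Task 3 = 2+10 = 12
ES_Task 4 = 4; EF_Task 4 = 4+13 = 17
ES_Task 5 = max(EF_Task 1=4, EF_Task 2=2) = 4; EF_Task 5 = 4+4 = 8
ES_Task 6 = 4; EF_Task 6 = 4+10 = 14
ES_Task 7 = max(EF_Task 2=2, EF_Task 3=12, EF_Task 4=17, EF_Task 5=8, EF_Task 6=14) = 17; EF_Task 7 = 17+5 = 22
Expected project duration μ = 22 weeks. Critical path: Task 1 → Task 4 → Task 7.

22 weeks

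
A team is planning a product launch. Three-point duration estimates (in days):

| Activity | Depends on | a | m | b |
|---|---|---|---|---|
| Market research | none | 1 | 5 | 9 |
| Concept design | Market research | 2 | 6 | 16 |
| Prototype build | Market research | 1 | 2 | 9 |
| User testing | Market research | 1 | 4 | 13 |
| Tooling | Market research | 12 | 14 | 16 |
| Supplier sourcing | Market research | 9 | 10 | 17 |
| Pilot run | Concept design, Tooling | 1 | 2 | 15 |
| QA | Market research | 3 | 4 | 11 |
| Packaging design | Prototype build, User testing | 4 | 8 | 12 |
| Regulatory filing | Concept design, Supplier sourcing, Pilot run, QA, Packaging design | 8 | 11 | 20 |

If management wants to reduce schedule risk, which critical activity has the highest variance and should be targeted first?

Pilot run

te_Market research = (1 + 4·5 + 9)/6 = 30/6 = 5; σ²_Market research = ((9−1)/6)² = 1.778
te_Concept design = (2 + 4·6 + 16)/6 = 42/6 = 7; σ²_Concept design = ((16−2)/6)² = 5.444
te_Prototype build = (1 + 4·2 + 9)/6 = 18/6 = 3; σ²_Prototype build = ((9−1)/6)² = 1.778
te_User testing = (1 + 4·4 + 13)/6 = 30/6 = 5; σ²_User testing = ((13−1)/6)² = 4.000
te_Tooling = (12 + 4·14 + 16)/6 = 84/6 = 14; σ²_Tooling = ((16−12)/6)² = 0.444
te_Supplier sourcing = (9 + 4·10 + 17)/6 = 66/6 = 11; σ²_Supplier sourcing = ((17−9)/6)² = 1.778
te_Pilot run = (1 + 4·2 + 15)/6 = 24/6 = 4; σ²_Pilot run = ((15−1)/6)² = 5.444
te_QA = (3 + 4·4 + 11)/6 = 30/6 = 5; σ²_QA = ((11−3)/6)² = 1.778
te_Packaging design = (4 + 4·8 + 12)/6 = 48/6 = 8; σ²_Packaging design = ((12−4)/6)² = 1.778
te_Regulatory filing = (8 + 4·11 + 20)/6 = 72/6 = 12; σ²_Regulatory filing = ((20−8)/6)² = 4.000

Forward pass:
ES_Market research = 0; EF_Market research = 5
ES_Concept design = 5; EF_Concept design = 5+7 = 12
ES_Prototype build = 5; EF_Prototype build = 5+3 = 8
ES_User testing = 5; EF_User testing = 5+5 = 10
ES_Tooling = 5; EF_Tooling = 5+14 = 19
ES_Supplier sourcing = 5; EF_Supplier sourcing = 5+11 = 16
ES_Pilot run = max(EF_Concept design=12, EF_Tooling=19) = 19; EF_Pilot run = 19+4 = 23
ES_QA = 5; EF_QA = 5+5 = 10
ES_Packaging design = max(EF_Prototype build=8, EF_User testing=10) = 10; EF_Packaging design = 10+8 = 18
ES_Regulatory filing = max(EF_Concept design=12, EF_Supplier sourcing=16, EF_Pilot run=23, EF_QA=10, EF_Packaging design=18) = 23; EF_Regulatory filing = 23+12 = 35
Expected project duration μ = 35 days. Critical path: Market research → Tooling → Pilot run → Regulatory filing.

Variances on critical path: σ²_Market research=1.778, σ²_Tooling=0.444, σ²_Pilot run=5.444, σ²_Regulatory filing=4.000.
Largest is σ²_Pilot run = 5.444.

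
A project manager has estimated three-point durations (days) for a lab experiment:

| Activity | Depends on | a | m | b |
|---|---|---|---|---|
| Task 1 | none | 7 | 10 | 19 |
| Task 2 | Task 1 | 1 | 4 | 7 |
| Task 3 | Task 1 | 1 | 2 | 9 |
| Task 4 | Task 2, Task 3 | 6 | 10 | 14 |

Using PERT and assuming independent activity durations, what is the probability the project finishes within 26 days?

te_Task 1 = (7 + 4·10 + 19)/6 = 66/6 = 11; σ²_Task 1 = ((19−7)/6)² = 4.000
te_Task 2 = (1 + 4·4 + 7)/6 = 24/6 = 4; σ²_Task 2 = ((7−1)/6)² = 1.000
te_Task 3 = (1 + 4·2 + 9)/6 = 18/6 = 3; σ²_Task 3 = ((9−1)/6)² = 1.778
te_Task 4 = (6 + 4·10 + 14)/6 = 60/6 = 10; σ²_Task 4 = ((14−6)/6)² = 1.778

Forward pass:
ES_Task 1 = 0; EF_Task 1 = 11
ES_Task 2 = 11; EF_Task 2 = 11+4 = 15
ES_Task 3 = 11; EF_Task 3 = 11+3 = 14
ES_Task 4 = max(EF_Task 2=15, EF_Task 3=14) = 15; EF_Task 4 = 15+10 = 25
Expected project duration μ = 25 days. Critical path: Task 1 → Task 2 → Task 4.

Variance along critical path = 4.000 + 1.000 + 1.778 = 6.778; σ = √6.778 = 2.603 days.
Z = (26 − 25) / 2.603 = 0.384
P(T ≤ 26) = Φ(0.384) ≈ 0.650

0.650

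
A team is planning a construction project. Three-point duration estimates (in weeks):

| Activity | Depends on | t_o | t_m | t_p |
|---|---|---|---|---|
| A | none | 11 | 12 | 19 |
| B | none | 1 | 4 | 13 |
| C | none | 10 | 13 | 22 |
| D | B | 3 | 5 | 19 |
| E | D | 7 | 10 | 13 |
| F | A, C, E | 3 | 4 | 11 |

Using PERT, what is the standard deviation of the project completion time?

te_A = (11 + 4·12 + 19)/6 = 78/6 = 13; σ²_A = ((19−11)/6)² = 1.778
te_B = (1 + 4·4 + 13)/6 = 30/6 = 5; σ²_B = ((13−1)/6)² = 4.000
te_C = (10 + 4·13 + 22)/6 = 84/6 = 14; σ²_C = ((22−10)/6)² = 4.000
te_D = (3 + 4·5 + 19)/6 = 42/6 = 7; σ²_D = ((19−3)/6)² = 7.111
te_E = (7 + 4·10 + 13)/6 = 60/6 = 10; σ²_E = ((13−7)/6)² = 1.000
te_F = (3 + 4·4 + 11)/6 = 30/6 = 5; σ²_F = ((11−3)/6)² = 1.778

Forward pass:
ES_A = 0; EF_A = 13
ES_B = 0; EF_B = 5
ES_C = 0; EF_C = 14
ES_D = 5; EF_D = 5+7 = 12
ES_E = 12; EF_E = 12+10 = 22
ES_F = max(EF_A=13, EF_C=14, EF_E=22) = 22; EF_F = 22+5 = 27
Expected project duration μ = 27 weeks. Critical path: B → D → E → F.

Variance along critical path = 4.000 + 7.111 + 1.000 + 1.778 = 13.889
σ = √13.889 = 3.727 weeks

3.73 weeks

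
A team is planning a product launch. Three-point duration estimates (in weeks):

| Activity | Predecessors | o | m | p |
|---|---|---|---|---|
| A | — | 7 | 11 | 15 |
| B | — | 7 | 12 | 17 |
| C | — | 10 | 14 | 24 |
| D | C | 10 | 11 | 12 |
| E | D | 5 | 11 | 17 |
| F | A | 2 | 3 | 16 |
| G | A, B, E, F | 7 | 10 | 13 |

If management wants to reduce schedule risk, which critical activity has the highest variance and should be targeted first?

te_A = (7 + 4·11 + 15)/6 = 66/6 = 11; σ²_A = ((15−7)/6)² = 1.778
te_B = (7 + 4·12 + 17)/6 = 72/6 = 12; σ²_B = ((17−7)/6)² = 2.778
te_C = (10 + 4·14 + 24)/6 = 90/6 = 15; σ²_C = ((24−10)/6)² = 5.444
te_D = (10 + 4·11 + 12)/6 = 66/6 = 11; σ²_D = ((12−10)/6)² = 0.111
te_E = (5 + 4·11 + 17)/6 = 66/6 = 11; σ²_E = ((17−5)/6)² = 4.000
te_F = (2 + 4·3 + 16)/6 = 30/6 = 5; σ²_F = ((16−2)/6)² = 5.444
te_G = (7 + 4·10 + 13)/6 = 60/6 = 10; σ²_G = ((13−7)/6)² = 1.000

Forward pass:
ES_A = 0; EF_A = 11
ES_B = 0; EF_B = 12
ES_C = 0; EF_C = 15
ES_D = 15; EF_D = 15+11 = 26
ES_E = 26; EF_E = 26+11 = 37
ES_F = 11; EF_F = 11+5 = 16
ES_G = max(EF_A=11, EF_B=12, EF_E=37, EF_F=16) = 37; EF_G = 37+10 = 47
Expected project duration μ = 47 weeks. Critical path: C → D → E → G.

Variances on critical path: σ²_C=5.444, σ²_D=0.111, σ²_E=4.000, σ²_G=1.000.
Largest is σ²_C = 5.444.

C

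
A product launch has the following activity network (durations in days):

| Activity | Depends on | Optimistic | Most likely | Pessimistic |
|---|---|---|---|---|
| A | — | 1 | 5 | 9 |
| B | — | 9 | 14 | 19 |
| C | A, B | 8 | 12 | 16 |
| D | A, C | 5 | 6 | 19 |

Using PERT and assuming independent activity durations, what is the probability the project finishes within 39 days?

0.943

te_A = (1 + 4·5 + 9)/6 = 30/6 = 5; σ²_A = ((9−1)/6)² = 1.778
te_B = (9 + 4·14 + 19)/6 = 84/6 = 14; σ²_B = ((19−9)/6)² = 2.778
te_C = (8 + 4·12 + 16)/6 = 72/6 = 12; σ²_C = ((16−8)/6)² = 1.778
te_D = (5 + 4·6 + 19)/6 = 48/6 = 8; σ²_D = ((19−5)/6)² = 5.444

Forward pass:
ES_A = 0; EF_A = 5
ES_B = 0; EF_B = 14
ES_C = max(EF_A=5, EF_B=14) = 14; EF_C = 14+12 = 26
ES_D = max(EF_A=5, EF_C=26) = 26; EF_D = 26+8 = 34
Expected project duration μ = 34 days. Critical path: B → C → D.

Variance along critical path = 2.778 + 1.778 + 5.444 = 10.000; σ = √10.000 = 3.162 days.
Z = (39 − 34) / 3.162 = 1.581
P(T ≤ 39) = Φ(1.581) ≈ 0.943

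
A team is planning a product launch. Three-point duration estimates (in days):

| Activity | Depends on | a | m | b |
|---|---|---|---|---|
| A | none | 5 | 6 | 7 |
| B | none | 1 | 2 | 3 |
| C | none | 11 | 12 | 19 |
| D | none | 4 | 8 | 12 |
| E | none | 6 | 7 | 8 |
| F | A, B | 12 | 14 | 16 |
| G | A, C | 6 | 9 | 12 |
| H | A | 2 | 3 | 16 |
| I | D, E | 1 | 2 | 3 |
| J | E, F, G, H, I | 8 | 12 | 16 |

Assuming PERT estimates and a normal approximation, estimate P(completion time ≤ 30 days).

te_A = (5 + 4·6 + 7)/6 = 36/6 = 6; σ²_A = ((7−5)/6)² = 0.111
te_B = (1 + 4·2 + 3)/6 = 12/6 = 2; σ²_B = ((3−1)/6)² = 0.111
te_C = (11 + 4·12 + 19)/6 = 78/6 = 13; σ²_C = ((19−11)/6)² = 1.778
te_D = (4 + 4·8 + 12)/6 = 48/6 = 8; σ²_D = ((12−4)/6)² = 1.778
te_E = (6 + 4·7 + 8)/6 = 42/6 = 7; σ²_E = ((8−6)/6)² = 0.111
te_F = (12 + 4·14 + 16)/6 = 84/6 = 14; σ²_F = ((16−12)/6)² = 0.444
te_G = (6 + 4·9 + 12)/6 = 54/6 = 9; σ²_G = ((12−6)/6)² = 1.000
te_H = (2 + 4·3 + 16)/6 = 30/6 = 5; σ²_H = ((16−2)/6)² = 5.444
te_I = (1 + 4·2 + 3)/6 = 12/6 = 2; σ²_I = ((3−1)/6)² = 0.111
te_J = (8 + 4·12 + 16)/6 = 72/6 = 12; σ²_J = ((16−8)/6)² = 1.778

Forward pass:
ES_A = 0; EF_A = 6
ES_B = 0; EF_B = 2
ES_C = 0; EF_C = 13
ES_D = 0; EF_D = 8
ES_E = 0; EF_E = 7
ES_F = max(EF_A=6, EF_B=2) = 6; EF_F = 6+14 = 20
ES_G = max(EF_A=6, EF_C=13) = 13; EF_G = 13+9 = 22
ES_H = 6; EF_H = 6+5 = 11
ES_I = max(EF_D=8, EF_E=7) = 8; EF_I = 8+2 = 10
ES_J = max(EF_E=7, EF_F=20, EF_G=22, EF_H=11, EF_I=10) = 22; EF_J = 22+12 = 34
Expected project duration μ = 34 days. Critical path: C → G → J.

Variance along critical path = 1.778 + 1.000 + 1.778 = 4.556; σ = √4.556 = 2.134 days.
Z = (30 − 34) / 2.134 = -1.874
P(T ≤ 30) = Φ(-1.874) ≈ 0.030

0.030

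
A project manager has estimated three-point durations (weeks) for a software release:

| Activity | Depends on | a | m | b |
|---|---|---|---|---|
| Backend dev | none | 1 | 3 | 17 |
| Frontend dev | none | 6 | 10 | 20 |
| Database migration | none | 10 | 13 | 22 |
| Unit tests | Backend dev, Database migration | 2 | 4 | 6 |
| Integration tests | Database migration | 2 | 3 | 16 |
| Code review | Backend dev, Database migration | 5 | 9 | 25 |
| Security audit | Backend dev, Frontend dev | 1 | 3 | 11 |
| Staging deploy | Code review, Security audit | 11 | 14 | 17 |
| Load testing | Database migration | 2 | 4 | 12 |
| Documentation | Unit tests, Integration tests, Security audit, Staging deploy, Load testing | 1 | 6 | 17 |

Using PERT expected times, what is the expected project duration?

te_Backend dev = (1 + 4·3 + 17)/6 = 30/6 = 5
te_Frontend dev = (6 + 4·10 + 20)/6 = 66/6 = 11
te_Database migration = (10 + 4·13 + 22)/6 = 84/6 = 14
te_Unit tests = (2 + 4·4 + 6)/6 = 24/6 = 4
te_Integration tests = (2 + 4·3 + 16)/6 = 30/6 = 5
te_Code review = (5 + 4·9 + 25)/6 = 66/6 = 11
te_Security audit = (1 + 4·3 + 11)/6 = 24/6 = 4
te_Staging deploy = (11 + 4·14 + 17)/6 = 84/6 = 14
te_Load testing = (2 + 4·4 + 12)/6 = 30/6 = 5
te_Documentation = (1 + 4·6 + 17)/6 = 42/6 = 7

Forward pass:
ES_Backend dev = 0; EF_Backend dev = 5
ES_Frontend dev = 0; EF_Frontend dev = 11
ES_Database migration = 0; EF_Database migration = 14
ES_Unit tests = max(EF_Backend dev=5, EF_Database migration=14) = 14; EF_Unit tests = 14+4 = 18
ES_Integration tests = 14; EF_Integration tests = 14+5 = 19
ES_Code review = max(EF_Backend dev=5, EF_Database migration=14) = 14; EF_Code review = 14+11 = 25
ES_Security audit = max(EF_Backend dev=5, EF_Frontend dev=11) = 11; EF_Security audit = 11+4 = 15
ES_Staging deploy = max(EF_Code review=25, EF_Security audit=15) = 25; EF_Staging deploy = 25+14 = 39
ES_Load testing = 14; EF_Load testing = 14+5 = 19
ES_Documentation = max(EF_Unit tests=18, EF_Integration tests=19, EF_Security audit=15, EF_Staging deploy=39, EF_Load testing=19) = 39; EF_Documentation = 39+7 = 46
Expected project duration μ = 46 weeks. Critical path: Database migration → Code review → Staging deploy → Documentation.

46 weeks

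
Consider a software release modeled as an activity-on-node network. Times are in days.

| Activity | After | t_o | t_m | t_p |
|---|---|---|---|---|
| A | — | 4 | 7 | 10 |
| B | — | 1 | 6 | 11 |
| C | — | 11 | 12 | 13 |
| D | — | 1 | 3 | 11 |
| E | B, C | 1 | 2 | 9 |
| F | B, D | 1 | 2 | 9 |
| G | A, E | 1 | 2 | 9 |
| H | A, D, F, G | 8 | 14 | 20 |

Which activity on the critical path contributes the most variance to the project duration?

te_A = (4 + 4·7 + 10)/6 = 42/6 = 7; σ²_A = ((10−4)/6)² = 1.000
te_B = (1 + 4·6 + 11)/6 = 36/6 = 6; σ²_B = ((11−1)/6)² = 2.778
te_C = (11 + 4·12 + 13)/6 = 72/6 = 12; σ²_C = ((13−11)/6)² = 0.111
te_D = (1 + 4·3 + 11)/6 = 24/6 = 4; σ²_D = ((11−1)/6)² = 2.778
te_E = (1 + 4·2 + 9)/6 = 18/6 = 3; σ²_E = ((9−1)/6)² = 1.778
te_F = (1 + 4·2 + 9)/6 = 18/6 = 3; σ²_F = ((9−1)/6)² = 1.778
te_G = (1 + 4·2 + 9)/6 = 18/6 = 3; σ²_G = ((9−1)/6)² = 1.778
te_H = (8 + 4·14 + 20)/6 = 84/6 = 14; σ²_H = ((20−8)/6)² = 4.000

Forward pass:
ES_A = 0; EF_A = 7
ES_B = 0; EF_B = 6
ES_C = 0; EF_C = 12
ES_D = 0; EF_D = 4
ES_E = max(EF_B=6, EF_C=12) = 12; EF_E = 12+3 = 15
ES_F = max(EF_B=6, EF_D=4) = 6; EF_F = 6+3 = 9
ES_G = max(EF_A=7, EF_E=15) = 15; EF_G = 15+3 = 18
ES_H = max(EF_A=7, EF_D=4, EF_F=9, EF_G=18) = 18; EF_H = 18+14 = 32
Expected project duration μ = 32 days. Critical path: C → E → G → H.

Variances on critical path: σ²_C=0.111, σ²_E=1.778, σ²_G=1.778, σ²_H=4.000.
Largest is σ²_H = 4.000.

H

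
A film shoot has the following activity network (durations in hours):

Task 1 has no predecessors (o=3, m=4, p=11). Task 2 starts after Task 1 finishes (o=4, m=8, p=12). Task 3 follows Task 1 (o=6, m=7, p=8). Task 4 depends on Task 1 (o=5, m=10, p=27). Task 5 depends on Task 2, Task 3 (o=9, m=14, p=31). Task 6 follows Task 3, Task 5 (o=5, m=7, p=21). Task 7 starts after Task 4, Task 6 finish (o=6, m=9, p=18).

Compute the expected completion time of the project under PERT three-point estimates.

48 hours

te_Task 1 = (3 + 4·4 + 11)/6 = 30/6 = 5
te_Task 2 = (4 + 4·8 + 12)/6 = 48/6 = 8
te_Task 3 = (6 + 4·7 + 8)/6 = 42/6 = 7
te_Task 4 = (5 + 4·10 + 27)/6 = 72/6 = 12
te_Task 5 = (9 + 4·14 + 31)/6 = 96/6 = 16
te_Task 6 = (5 + 4·7 + 21)/6 = 54/6 = 9
te_Task 7 = (6 + 4·9 + 18)/6 = 60/6 = 10

Forward pass:
ES_Task 1 = 0; EF_Task 1 = 5
ES_Task 2 = 5; EF_Task 2 = 5+8 = 13
ES_Task 3 = 5; EF_Task 3 = 5+7 = 12
ES_Task 4 = 5; EF_Task 4 = 5+12 = 17
ES_Task 5 = max(EF_Task 2=13, EF_Task 3=12) = 13; EF_Task 5 = 13+16 = 29
ES_Task 6 = max(EF_Task 3=12, EF_Task 5=29) = 29; EF_Task 6 = 29+9 = 38
ES_Task 7 = max(EF_Task 4=17, EF_Task 6=38) = 38; EF_Task 7 = 38+10 = 48
Expected project duration μ = 48 hours. Critical path: Task 1 → Task 2 → Task 5 → Task 6 → Task 7.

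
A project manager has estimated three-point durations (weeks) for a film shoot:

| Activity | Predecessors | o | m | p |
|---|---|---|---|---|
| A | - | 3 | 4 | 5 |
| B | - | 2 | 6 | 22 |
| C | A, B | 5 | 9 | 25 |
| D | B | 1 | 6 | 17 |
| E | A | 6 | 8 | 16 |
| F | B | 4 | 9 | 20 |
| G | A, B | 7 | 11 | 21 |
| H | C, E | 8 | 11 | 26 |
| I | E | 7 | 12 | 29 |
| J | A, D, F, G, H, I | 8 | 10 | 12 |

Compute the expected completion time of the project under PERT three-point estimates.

42 weeks

te_A = (3 + 4·4 + 5)/6 = 24/6 = 4
te_B = (2 + 4·6 + 22)/6 = 48/6 = 8
te_C = (5 + 4·9 + 25)/6 = 66/6 = 11
te_D = (1 + 4·6 + 17)/6 = 42/6 = 7
te_E = (6 + 4·8 + 16)/6 = 54/6 = 9
te_F = (4 + 4·9 + 20)/6 = 60/6 = 10
te_G = (7 + 4·11 + 21)/6 = 72/6 = 12
te_H = (8 + 4·11 + 26)/6 = 78/6 = 13
te_I = (7 + 4·12 + 29)/6 = 84/6 = 14
te_J = (8 + 4·10 + 12)/6 = 60/6 = 10

Forward pass:
ES_A = 0; EF_A = 4
ES_B = 0; EF_B = 8
ES_C = max(EF_A=4, EF_B=8) = 8; EF_C = 8+11 = 19
ES_D = 8; EF_D = 8+7 = 15
ES_E = 4; EF_E = 4+9 = 13
ES_F = 8; EF_F = 8+10 = 18
ES_G = max(EF_A=4, EF_B=8) = 8; EF_G = 8+12 = 20
ES_H = max(EF_C=19, EF_E=13) = 19; EF_H = 19+13 = 32
ES_I = 13; EF_I = 13+14 = 27
ES_J = max(EF_A=4, EF_D=15, EF_F=18, EF_G=20, EF_H=32, EF_I=27) = 32; EF_J = 32+10 = 42
Expected project duration μ = 42 weeks. Critical path: B → C → H → J.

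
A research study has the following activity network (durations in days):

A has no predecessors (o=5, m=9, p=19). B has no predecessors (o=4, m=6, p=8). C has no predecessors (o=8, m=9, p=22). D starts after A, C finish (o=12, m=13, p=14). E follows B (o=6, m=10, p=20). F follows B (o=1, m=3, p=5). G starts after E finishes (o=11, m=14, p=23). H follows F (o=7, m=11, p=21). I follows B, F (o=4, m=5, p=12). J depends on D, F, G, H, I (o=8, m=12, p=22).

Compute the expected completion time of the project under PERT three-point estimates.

te_A = (5 + 4·9 + 19)/6 = 60/6 = 10
te_B = (4 + 4·6 + 8)/6 = 36/6 = 6
te_C = (8 + 4·9 + 22)/6 = 66/6 = 11
te_D = (12 + 4·13 + 14)/6 = 78/6 = 13
te_E = (6 + 4·10 + 20)/6 = 66/6 = 11
te_F = (1 + 4·3 + 5)/6 = 18/6 = 3
te_G = (11 + 4·14 + 23)/6 = 90/6 = 15
te_H = (7 + 4·11 + 21)/6 = 72/6 = 12
te_I = (4 + 4·5 + 12)/6 = 36/6 = 6
te_J = (8 + 4·12 + 22)/6 = 78/6 = 13

Forward pass:
ES_A = 0; EF_A = 10
ES_B = 0; EF_B = 6
ES_C = 0; EF_C = 11
ES_D = max(EF_A=10, EF_C=11) = 11; EF_D = 11+13 = 24
ES_E = 6; EF_E = 6+11 = 17
ES_F = 6; EF_F = 6+3 = 9
ES_G = 17; EF_G = 17+15 = 32
ES_H = 9; EF_H = 9+12 = 21
ES_I = max(EF_B=6, EF_F=9) = 9; EF_I = 9+6 = 15
ES_J = max(EF_D=24, EF_F=9, EF_G=32, EF_H=21, EF_I=15) = 32; EF_J = 32+13 = 45
Expected project duration μ = 45 days. Critical path: B → E → G → J.

45 days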